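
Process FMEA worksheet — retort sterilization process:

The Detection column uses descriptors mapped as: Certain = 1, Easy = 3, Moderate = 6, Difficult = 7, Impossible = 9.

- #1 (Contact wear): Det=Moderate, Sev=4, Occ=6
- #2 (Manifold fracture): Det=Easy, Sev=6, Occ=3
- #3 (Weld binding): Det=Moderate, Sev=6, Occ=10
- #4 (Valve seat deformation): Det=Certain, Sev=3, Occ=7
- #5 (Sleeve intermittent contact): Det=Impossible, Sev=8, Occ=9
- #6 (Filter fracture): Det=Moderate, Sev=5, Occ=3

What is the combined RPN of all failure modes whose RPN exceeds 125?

1152

RPN = Severity × Occurrence × Detection:
  #1: 4 × 6 × 6 = 144
  #2: 6 × 3 × 3 = 54
  #3: 6 × 10 × 6 = 360
  #4: 3 × 7 × 1 = 21
  #5: 8 × 9 × 9 = 648
  #6: 5 × 3 × 6 = 90
RPN > 125: #1 (144), #3 (360), #5 (648).
Sum: 144 + 360 + 648 = 1152.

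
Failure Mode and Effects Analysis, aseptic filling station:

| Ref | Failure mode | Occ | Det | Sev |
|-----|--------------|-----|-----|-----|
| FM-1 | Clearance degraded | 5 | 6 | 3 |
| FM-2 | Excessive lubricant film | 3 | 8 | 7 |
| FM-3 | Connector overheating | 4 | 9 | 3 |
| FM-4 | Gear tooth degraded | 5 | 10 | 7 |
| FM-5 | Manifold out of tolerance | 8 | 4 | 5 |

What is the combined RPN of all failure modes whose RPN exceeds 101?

RPN = Severity × Occurrence × Detection:
  FM-1: 3 × 5 × 6 = 90
  FM-2: 7 × 3 × 8 = 168
  FM-3: 3 × 4 × 9 = 108
  FM-4: 7 × 5 × 10 = 350
  FM-5: 5 × 8 × 4 = 160
RPN > 101: FM-2 (168), FM-3 (108), FM-4 (350), FM-5 (160).
Sum: 168 + 108 + 350 + 160 = 786.

786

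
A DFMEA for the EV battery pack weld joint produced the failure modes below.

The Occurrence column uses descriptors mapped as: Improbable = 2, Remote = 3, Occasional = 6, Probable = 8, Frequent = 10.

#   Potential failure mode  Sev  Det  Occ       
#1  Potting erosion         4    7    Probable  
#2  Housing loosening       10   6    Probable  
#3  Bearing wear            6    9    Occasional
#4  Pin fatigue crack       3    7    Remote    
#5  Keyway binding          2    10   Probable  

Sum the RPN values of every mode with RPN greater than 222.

RPN = Severity × Occurrence × Detection:
  #1: 4 × 8 × 7 = 224
  #2: 10 × 8 × 6 = 480
  #3: 6 × 6 × 9 = 324
  #4: 3 × 3 × 7 = 63
  #5: 2 × 8 × 10 = 160
RPN > 222: #1 (224), #2 (480), #3 (324).
Sum: 224 + 480 + 324 = 1028.

1028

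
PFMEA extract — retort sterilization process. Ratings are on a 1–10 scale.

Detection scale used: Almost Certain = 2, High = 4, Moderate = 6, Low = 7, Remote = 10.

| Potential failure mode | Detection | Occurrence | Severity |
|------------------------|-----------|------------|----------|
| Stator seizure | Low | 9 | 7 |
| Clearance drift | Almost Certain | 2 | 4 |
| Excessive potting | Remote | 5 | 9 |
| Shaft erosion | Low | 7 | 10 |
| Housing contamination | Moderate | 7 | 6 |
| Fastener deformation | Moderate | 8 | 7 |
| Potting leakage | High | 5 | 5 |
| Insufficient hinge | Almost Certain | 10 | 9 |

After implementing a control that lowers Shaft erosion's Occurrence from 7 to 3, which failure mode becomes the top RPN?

Excessive potting

RPN = Severity × Occurrence × Detection:
  Stator seizure: 7 × 9 × 7 = 441
  Clearance drift: 4 × 2 × 2 = 16
  Excessive potting: 9 × 5 × 10 = 450
  Shaft erosion: 10 × 7 × 7 = 490
  Housing contamination: 6 × 7 × 6 = 252
  Fastener deformation: 7 × 8 × 6 = 336
  Potting leakage: 5 × 5 × 4 = 100
  Insufficient hinge: 9 × 10 × 2 = 180
After action: Shaft erosion → 10 × 3 × 7 = 210.
Revised RPNs: Excessive potting=450, Stator seizure=441, Fastener deformation=336, Housing contamination=252, Shaft erosion=210, Insufficient hinge=180, Potting leakage=100, Clearance drift=16.
Highest is now Excessive potting (450).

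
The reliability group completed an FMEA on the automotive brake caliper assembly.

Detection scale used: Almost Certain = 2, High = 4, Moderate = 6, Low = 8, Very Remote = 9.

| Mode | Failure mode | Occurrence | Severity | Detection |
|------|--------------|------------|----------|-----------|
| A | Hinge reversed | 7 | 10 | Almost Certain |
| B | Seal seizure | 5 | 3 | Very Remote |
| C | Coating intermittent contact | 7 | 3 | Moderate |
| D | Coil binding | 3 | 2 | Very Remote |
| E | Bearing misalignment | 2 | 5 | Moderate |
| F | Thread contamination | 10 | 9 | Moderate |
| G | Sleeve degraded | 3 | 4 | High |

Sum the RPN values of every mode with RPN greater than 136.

RPN = Severity × Occurrence × Detection:
  A: 10 × 7 × 2 = 140
  B: 3 × 5 × 9 = 135
  C: 3 × 7 × 6 = 126
  D: 2 × 3 × 9 = 54
  E: 5 × 2 × 6 = 60
  F: 9 × 10 × 6 = 540
  G: 4 × 3 × 4 = 48
RPN > 136: A (140), F (540).
Sum: 140 + 540 = 680.

680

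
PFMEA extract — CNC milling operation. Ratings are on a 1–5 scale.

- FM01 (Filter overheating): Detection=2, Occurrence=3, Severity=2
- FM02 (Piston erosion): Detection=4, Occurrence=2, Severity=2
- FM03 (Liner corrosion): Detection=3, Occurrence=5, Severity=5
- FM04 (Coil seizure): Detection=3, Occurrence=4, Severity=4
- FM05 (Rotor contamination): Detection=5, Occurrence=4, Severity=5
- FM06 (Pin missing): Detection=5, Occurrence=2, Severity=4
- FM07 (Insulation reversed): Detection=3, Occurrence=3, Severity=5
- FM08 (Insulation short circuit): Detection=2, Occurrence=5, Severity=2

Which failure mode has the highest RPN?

RPN = Severity × Occurrence × Detection:
  FM01: 2 × 3 × 2 = 12
  FM02: 2 × 2 × 4 = 16
  FM03: 5 × 5 × 3 = 75
  FM04: 4 × 4 × 3 = 48
  FM05: 5 × 4 × 5 = 100
  FM06: 4 × 2 × 5 = 40
  FM07: 5 × 3 × 3 = 45
  FM08: 2 × 5 × 2 = 20
Highest RPN is 100 → FM05.

FM05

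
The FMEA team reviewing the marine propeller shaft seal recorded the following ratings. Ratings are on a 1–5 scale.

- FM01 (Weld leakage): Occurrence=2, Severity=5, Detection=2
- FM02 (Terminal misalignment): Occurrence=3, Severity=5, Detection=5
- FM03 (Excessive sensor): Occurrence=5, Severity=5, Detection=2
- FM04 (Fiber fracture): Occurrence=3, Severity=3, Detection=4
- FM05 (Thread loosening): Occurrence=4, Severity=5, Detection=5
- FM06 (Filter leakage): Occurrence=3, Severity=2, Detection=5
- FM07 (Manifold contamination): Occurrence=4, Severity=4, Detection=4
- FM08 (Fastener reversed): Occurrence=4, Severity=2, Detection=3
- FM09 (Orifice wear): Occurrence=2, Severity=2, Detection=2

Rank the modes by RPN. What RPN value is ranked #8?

RPN = Severity × Occurrence × Detection:
  FM01: 5 × 2 × 2 = 20
  FM02: 5 × 3 × 5 = 75
  FM03: 5 × 5 × 2 = 50
  FM04: 3 × 3 × 4 = 36
  FM05: 5 × 4 × 5 = 100
  FM06: 2 × 3 × 5 = 30
  FM07: 4 × 4 × 4 = 64
  FM08: 2 × 4 × 3 = 24
  FM09: 2 × 2 × 2 = 8
Sorted descending: 100, 75, 64, 50, 36, 30, 24, 20, 8.
The eighth-highest RPN is 20 (FM01).

20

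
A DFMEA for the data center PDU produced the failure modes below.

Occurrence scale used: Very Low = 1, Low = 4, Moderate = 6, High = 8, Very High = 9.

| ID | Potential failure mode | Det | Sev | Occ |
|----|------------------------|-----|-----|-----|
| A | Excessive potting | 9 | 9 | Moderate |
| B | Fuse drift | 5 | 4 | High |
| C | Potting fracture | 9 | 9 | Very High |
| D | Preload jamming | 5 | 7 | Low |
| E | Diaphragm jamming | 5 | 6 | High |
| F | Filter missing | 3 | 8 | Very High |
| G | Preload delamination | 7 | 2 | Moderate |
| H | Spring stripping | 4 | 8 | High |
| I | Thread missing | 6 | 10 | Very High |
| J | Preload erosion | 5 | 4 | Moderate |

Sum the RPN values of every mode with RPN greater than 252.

RPN = Severity × Occurrence × Detection:
  A: 9 × 6 × 9 = 486
  B: 4 × 8 × 5 = 160
  C: 9 × 9 × 9 = 729
  D: 7 × 4 × 5 = 140
  E: 6 × 8 × 5 = 240
  F: 8 × 9 × 3 = 216
  G: 2 × 6 × 7 = 84
  H: 8 × 8 × 4 = 256
  I: 10 × 9 × 6 = 540
  J: 4 × 6 × 5 = 120
RPN > 252: A (486), C (729), H (256), I (540).
Sum: 486 + 729 + 256 + 540 = 2011.

2011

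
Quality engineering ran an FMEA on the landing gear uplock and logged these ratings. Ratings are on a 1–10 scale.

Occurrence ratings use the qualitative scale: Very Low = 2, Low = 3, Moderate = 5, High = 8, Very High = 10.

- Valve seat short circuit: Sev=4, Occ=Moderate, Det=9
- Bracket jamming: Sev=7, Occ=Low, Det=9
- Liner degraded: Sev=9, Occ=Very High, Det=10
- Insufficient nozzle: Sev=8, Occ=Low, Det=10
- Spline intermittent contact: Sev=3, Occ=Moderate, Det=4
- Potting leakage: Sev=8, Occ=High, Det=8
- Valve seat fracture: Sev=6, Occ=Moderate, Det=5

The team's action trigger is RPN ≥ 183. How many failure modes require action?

4

RPN = Severity × Occurrence × Detection:
  Valve seat short circuit: 4 × 5 × 9 = 180
  Bracket jamming: 7 × 3 × 9 = 189
  Liner degraded: 9 × 10 × 10 = 900
  Insufficient nozzle: 8 × 3 × 10 = 240
  Spline intermittent contact: 3 × 5 × 4 = 60
  Potting leakage: 8 × 8 × 8 = 512
  Valve seat fracture: 6 × 5 × 5 = 150
Modes with RPN ≥ 183: Bracket jamming (189), Liner degraded (900), Insufficient nozzle (240), Potting leakage (512) → 4.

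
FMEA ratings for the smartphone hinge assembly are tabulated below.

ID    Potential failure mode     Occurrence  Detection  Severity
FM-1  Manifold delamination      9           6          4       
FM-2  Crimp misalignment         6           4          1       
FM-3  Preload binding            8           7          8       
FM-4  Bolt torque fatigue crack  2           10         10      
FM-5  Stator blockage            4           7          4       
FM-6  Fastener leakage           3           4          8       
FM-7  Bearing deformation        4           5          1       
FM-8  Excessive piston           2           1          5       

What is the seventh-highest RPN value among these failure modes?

20

RPN = Severity × Occurrence × Detection:
  FM-1: 4 × 9 × 6 = 216
  FM-2: 1 × 6 × 4 = 24
  FM-3: 8 × 8 × 7 = 448
  FM-4: 10 × 2 × 10 = 200
  FM-5: 4 × 4 × 7 = 112
  FM-6: 8 × 3 × 4 = 96
  FM-7: 1 × 4 × 5 = 20
  FM-8: 5 × 2 × 1 = 10
Sorted descending: 448, 216, 200, 112, 96, 24, 20, 10.
The seventh-highest RPN is 20 (FM-7).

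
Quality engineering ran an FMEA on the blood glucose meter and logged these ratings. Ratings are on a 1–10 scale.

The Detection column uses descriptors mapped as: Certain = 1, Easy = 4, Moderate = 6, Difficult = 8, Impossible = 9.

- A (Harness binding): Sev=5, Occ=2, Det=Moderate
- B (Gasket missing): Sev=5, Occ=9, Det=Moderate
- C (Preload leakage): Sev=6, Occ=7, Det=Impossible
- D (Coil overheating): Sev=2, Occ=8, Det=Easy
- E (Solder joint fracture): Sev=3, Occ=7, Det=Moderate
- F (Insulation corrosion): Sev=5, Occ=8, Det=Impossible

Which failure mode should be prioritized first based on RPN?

RPN = Severity × Occurrence × Detection:
  A: 5 × 2 × 6 = 60
  B: 5 × 9 × 6 = 270
  C: 6 × 7 × 9 = 378
  D: 2 × 8 × 4 = 64
  E: 3 × 7 × 6 = 126
  F: 5 × 8 × 9 = 360
Highest RPN is 378 → C.

C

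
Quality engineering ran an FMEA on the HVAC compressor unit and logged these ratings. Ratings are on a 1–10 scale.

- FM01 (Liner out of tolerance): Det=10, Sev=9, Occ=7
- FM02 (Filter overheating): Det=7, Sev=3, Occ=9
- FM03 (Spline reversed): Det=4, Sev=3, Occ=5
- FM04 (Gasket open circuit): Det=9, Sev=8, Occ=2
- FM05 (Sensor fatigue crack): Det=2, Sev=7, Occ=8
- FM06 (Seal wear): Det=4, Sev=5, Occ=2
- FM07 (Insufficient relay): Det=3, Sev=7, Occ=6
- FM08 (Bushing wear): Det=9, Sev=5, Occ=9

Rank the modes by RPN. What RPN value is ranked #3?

189

RPN = Severity × Occurrence × Detection:
  FM01: 9 × 7 × 10 = 630
  FM02: 3 × 9 × 7 = 189
  FM03: 3 × 5 × 4 = 60
  FM04: 8 × 2 × 9 = 144
  FM05: 7 × 8 × 2 = 112
  FM06: 5 × 2 × 4 = 40
  FM07: 7 × 6 × 3 = 126
  FM08: 5 × 9 × 9 = 405
Sorted descending: 630, 405, 189, 144, 126, 112, 60, 40.
The third-highest RPN is 189 (FM02).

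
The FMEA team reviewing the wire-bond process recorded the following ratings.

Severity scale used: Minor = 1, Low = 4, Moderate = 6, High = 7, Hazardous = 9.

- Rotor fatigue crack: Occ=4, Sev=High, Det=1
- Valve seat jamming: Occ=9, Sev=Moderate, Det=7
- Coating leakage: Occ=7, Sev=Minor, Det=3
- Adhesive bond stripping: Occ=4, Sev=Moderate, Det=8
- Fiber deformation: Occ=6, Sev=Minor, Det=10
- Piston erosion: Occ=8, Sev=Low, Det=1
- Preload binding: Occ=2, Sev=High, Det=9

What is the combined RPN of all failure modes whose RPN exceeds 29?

RPN = Severity × Occurrence × Detection:
  Rotor fatigue crack: 7 × 4 × 1 = 28
  Valve seat jamming: 6 × 9 × 7 = 378
  Coating leakage: 1 × 7 × 3 = 21
  Adhesive bond stripping: 6 × 4 × 8 = 192
  Fiber deformation: 1 × 6 × 10 = 60
  Piston erosion: 4 × 8 × 1 = 32
  Preload binding: 7 × 2 × 9 = 126
RPN > 29: Valve seat jamming (378), Adhesive bond stripping (192), Fiber deformation (60), Piston erosion (32), Preload binding (126).
Sum: 378 + 192 + 60 + 32 + 126 = 788.

788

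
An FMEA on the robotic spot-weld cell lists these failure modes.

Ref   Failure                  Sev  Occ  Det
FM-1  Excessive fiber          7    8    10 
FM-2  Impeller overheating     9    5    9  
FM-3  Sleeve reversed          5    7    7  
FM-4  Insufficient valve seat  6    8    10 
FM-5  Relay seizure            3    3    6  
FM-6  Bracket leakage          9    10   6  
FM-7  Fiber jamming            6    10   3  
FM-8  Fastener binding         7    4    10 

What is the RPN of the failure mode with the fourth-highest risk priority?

RPN = Severity × Occurrence × Detection:
  FM-1: 7 × 8 × 10 = 560
  FM-2: 9 × 5 × 9 = 405
  FM-3: 5 × 7 × 7 = 245
  FM-4: 6 × 8 × 10 = 480
  FM-5: 3 × 3 × 6 = 54
  FM-6: 9 × 10 × 6 = 540
  FM-7: 6 × 10 × 3 = 180
  FM-8: 7 × 4 × 10 = 280
Sorted descending: 560, 540, 480, 405, 280, 245, 180, 54.
The fourth-highest RPN is 405 (FM-2).

405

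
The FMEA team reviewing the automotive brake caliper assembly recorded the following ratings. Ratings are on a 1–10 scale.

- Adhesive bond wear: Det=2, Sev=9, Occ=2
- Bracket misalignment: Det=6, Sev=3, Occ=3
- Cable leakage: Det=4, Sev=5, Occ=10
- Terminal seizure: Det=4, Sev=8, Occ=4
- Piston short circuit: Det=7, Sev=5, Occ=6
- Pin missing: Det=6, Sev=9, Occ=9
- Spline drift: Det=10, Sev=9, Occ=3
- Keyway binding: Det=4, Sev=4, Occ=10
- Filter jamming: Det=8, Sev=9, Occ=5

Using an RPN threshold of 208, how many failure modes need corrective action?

4

RPN = Severity × Occurrence × Detection:
  Adhesive bond wear: 9 × 2 × 2 = 36
  Bracket misalignment: 3 × 3 × 6 = 54
  Cable leakage: 5 × 10 × 4 = 200
  Terminal seizure: 8 × 4 × 4 = 128
  Piston short circuit: 5 × 6 × 7 = 210
  Pin missing: 9 × 9 × 6 = 486
  Spline drift: 9 × 3 × 10 = 270
  Keyway binding: 4 × 10 × 4 = 160
  Filter jamming: 9 × 5 × 8 = 360
Modes with RPN ≥ 208: Piston short circuit (210), Pin missing (486), Spline drift (270), Filter jamming (360) → 4.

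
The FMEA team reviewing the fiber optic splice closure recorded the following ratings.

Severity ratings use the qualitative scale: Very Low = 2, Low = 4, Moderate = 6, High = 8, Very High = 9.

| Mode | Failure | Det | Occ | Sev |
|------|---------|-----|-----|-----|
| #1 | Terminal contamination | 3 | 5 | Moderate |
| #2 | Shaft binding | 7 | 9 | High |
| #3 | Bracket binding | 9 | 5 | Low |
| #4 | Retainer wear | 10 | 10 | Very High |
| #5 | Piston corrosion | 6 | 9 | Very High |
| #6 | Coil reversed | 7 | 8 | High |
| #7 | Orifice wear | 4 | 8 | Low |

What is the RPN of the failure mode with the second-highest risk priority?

RPN = Severity × Occurrence × Detection:
  #1: 6 × 5 × 3 = 90
  #2: 8 × 9 × 7 = 504
  #3: 4 × 5 × 9 = 180
  #4: 9 × 10 × 10 = 900
  #5: 9 × 9 × 6 = 486
  #6: 8 × 8 × 7 = 448
  #7: 4 × 8 × 4 = 128
Sorted descending: 900, 504, 486, 448, 180, 128, 90.
The second-highest RPN is 504 (#2).

504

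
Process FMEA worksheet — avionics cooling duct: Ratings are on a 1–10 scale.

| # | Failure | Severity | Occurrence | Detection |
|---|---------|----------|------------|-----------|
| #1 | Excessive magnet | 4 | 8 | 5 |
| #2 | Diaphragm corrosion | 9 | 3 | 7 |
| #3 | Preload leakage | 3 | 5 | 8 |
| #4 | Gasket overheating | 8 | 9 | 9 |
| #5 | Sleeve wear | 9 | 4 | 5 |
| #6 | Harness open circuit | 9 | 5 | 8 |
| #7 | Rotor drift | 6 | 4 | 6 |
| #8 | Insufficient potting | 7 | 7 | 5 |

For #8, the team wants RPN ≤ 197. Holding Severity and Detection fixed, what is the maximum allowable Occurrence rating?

5

#8: S=7, O=7, D=5 → current RPN = 245.
Fixed product = 35. Need 35 × O ≤ 197, so O ≤ 197/35 = 5.63.
Maximum integer Occurrence rating = 5 (gives RPN 175; O=6 would give 210 > 197).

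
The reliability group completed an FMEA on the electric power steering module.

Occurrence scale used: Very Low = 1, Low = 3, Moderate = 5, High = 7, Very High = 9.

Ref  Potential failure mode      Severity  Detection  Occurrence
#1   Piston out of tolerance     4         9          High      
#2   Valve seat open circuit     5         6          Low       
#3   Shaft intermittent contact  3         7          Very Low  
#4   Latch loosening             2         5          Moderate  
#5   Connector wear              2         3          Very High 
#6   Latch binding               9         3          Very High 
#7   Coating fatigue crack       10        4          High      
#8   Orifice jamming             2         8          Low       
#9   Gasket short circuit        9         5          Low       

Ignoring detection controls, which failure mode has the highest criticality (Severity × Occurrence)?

#6

Criticality = Severity × Occurrence:
  #1: 4 × 7 = 28
  #2: 5 × 3 = 15
  #3: 3 × 1 = 3
  #4: 2 × 5 = 10
  #5: 2 × 9 = 18
  #6: 9 × 9 = 81
  #7: 10 × 7 = 70
  #8: 2 × 3 = 6
  #9: 9 × 3 = 27
Highest criticality is 81 → #6.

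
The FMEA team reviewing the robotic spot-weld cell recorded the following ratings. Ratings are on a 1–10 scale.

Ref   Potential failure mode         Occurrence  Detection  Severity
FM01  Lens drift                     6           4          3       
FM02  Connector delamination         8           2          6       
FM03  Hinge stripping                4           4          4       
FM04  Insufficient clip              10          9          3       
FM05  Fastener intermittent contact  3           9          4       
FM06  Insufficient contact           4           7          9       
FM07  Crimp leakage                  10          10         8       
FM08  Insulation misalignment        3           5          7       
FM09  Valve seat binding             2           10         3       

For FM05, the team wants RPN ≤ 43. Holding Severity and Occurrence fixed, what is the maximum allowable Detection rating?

FM05: S=4, O=3, D=9 → current RPN = 108.
Fixed product = 12. Need 12 × D ≤ 43, so D ≤ 43/12 = 3.58.
Maximum integer Detection rating = 3 (gives RPN 36; D=4 would give 48 > 43).

3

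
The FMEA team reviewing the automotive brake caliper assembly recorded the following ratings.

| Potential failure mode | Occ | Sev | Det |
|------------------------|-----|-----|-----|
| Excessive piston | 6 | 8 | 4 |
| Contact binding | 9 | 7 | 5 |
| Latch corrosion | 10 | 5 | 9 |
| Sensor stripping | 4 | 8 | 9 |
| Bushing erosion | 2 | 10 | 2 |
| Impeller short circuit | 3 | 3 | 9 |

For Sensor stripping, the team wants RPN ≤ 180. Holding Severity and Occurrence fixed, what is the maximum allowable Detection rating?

Sensor stripping: S=8, O=4, D=9 → current RPN = 288.
Fixed product = 32. Need 32 × D ≤ 180, so D ≤ 180/32 = 5.62.
Maximum integer Detection rating = 5 (gives RPN 160; D=6 would give 192 > 180).

5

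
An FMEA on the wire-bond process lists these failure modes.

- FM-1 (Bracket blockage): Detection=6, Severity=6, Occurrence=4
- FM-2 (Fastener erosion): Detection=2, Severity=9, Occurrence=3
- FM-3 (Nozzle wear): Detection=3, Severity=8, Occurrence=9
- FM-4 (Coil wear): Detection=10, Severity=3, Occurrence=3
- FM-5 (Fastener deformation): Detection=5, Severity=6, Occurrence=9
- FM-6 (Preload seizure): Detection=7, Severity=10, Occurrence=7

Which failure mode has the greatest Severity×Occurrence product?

Criticality = Severity × Occurrence:
  FM-1: 6 × 4 = 24
  FM-2: 9 × 3 = 27
  FM-3: 8 × 9 = 72
  FM-4: 3 × 3 = 9
  FM-5: 6 × 9 = 54
  FM-6: 10 × 7 = 70
Highest criticality is 72 → FM-3.

FM-3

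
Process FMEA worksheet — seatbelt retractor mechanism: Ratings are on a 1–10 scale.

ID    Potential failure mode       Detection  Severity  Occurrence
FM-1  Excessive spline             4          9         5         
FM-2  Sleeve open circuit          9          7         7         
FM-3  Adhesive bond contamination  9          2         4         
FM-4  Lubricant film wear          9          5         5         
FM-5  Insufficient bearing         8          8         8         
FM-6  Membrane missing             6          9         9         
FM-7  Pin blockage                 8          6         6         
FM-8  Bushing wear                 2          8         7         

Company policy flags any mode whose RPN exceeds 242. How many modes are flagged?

RPN = Severity × Occurrence × Detection:
  FM-1: 9 × 5 × 4 = 180
  FM-2: 7 × 7 × 9 = 441
  FM-3: 2 × 4 × 9 = 72
  FM-4: 5 × 5 × 9 = 225
  FM-5: 8 × 8 × 8 = 512
  FM-6: 9 × 9 × 6 = 486
  FM-7: 6 × 6 × 8 = 288
  FM-8: 8 × 7 × 2 = 112
Modes with RPN > 242: FM-2 (441), FM-5 (512), FM-6 (486), FM-7 (288) → 4.

4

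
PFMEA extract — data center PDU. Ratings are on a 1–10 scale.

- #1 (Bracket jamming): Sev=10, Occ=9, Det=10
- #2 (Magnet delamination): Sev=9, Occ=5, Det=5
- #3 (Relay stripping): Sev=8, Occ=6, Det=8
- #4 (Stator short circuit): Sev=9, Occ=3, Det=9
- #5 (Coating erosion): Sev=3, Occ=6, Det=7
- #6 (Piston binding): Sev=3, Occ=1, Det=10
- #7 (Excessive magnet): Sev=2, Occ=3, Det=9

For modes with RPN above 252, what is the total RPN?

1284

RPN = Severity × Occurrence × Detection:
  #1: 10 × 9 × 10 = 900
  #2: 9 × 5 × 5 = 225
  #3: 8 × 6 × 8 = 384
  #4: 9 × 3 × 9 = 243
  #5: 3 × 6 × 7 = 126
  #6: 3 × 1 × 10 = 30
  #7: 2 × 3 × 9 = 54
RPN > 252: #1 (900), #3 (384).
Sum: 900 + 384 = 1284.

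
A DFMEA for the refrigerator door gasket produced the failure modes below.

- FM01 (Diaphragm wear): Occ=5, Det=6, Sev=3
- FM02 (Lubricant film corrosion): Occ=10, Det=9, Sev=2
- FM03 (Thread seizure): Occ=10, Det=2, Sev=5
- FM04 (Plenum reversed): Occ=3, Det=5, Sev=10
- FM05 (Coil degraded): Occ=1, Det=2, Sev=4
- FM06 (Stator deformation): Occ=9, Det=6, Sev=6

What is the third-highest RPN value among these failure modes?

RPN = Severity × Occurrence × Detection:
  FM01: 3 × 5 × 6 = 90
  FM02: 2 × 10 × 9 = 180
  FM03: 5 × 10 × 2 = 100
  FM04: 10 × 3 × 5 = 150
  FM05: 4 × 1 × 2 = 8
  FM06: 6 × 9 × 6 = 324
Sorted descending: 324, 180, 150, 100, 90, 8.
The third-highest RPN is 150 (FM04).

150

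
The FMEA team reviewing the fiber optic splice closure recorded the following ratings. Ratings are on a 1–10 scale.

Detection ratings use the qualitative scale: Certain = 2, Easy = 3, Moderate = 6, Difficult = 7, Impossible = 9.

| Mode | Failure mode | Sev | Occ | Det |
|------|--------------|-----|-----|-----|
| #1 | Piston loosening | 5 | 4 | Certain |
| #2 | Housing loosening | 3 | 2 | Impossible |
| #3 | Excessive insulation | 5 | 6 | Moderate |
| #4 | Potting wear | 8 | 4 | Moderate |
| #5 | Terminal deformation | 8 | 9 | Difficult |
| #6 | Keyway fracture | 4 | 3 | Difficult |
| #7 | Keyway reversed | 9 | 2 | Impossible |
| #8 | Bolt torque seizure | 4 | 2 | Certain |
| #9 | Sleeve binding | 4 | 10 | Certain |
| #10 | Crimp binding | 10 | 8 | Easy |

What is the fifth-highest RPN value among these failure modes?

162

RPN = Severity × Occurrence × Detection:
  #1: 5 × 4 × 2 = 40
  #2: 3 × 2 × 9 = 54
  #3: 5 × 6 × 6 = 180
  #4: 8 × 4 × 6 = 192
  #5: 8 × 9 × 7 = 504
  #6: 4 × 3 × 7 = 84
  #7: 9 × 2 × 9 = 162
  #8: 4 × 2 × 2 = 16
  #9: 4 × 10 × 2 = 80
  #10: 10 × 8 × 3 = 240
Sorted descending: 504, 240, 192, 180, 162, 84, 80, 54, 40, 16.
The fifth-highest RPN is 162 (#7).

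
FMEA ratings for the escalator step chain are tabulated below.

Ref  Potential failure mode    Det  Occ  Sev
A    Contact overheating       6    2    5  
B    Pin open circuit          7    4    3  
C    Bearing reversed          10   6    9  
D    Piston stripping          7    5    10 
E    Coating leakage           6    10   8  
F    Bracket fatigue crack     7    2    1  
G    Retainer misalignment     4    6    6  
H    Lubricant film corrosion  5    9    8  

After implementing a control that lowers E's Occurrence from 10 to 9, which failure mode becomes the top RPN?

RPN = Severity × Occurrence × Detection:
  A: 5 × 2 × 6 = 60
  B: 3 × 4 × 7 = 84
  C: 9 × 6 × 10 = 540
  D: 10 × 5 × 7 = 350
  E: 8 × 10 × 6 = 480
  F: 1 × 2 × 7 = 14
  G: 6 × 6 × 4 = 144
  H: 8 × 9 × 5 = 360
After action: E → 8 × 9 × 6 = 432.
Revised RPNs: C=540, E=432, H=360, D=350, G=144, B=84, A=60, F=14.
Highest is now C (540).

C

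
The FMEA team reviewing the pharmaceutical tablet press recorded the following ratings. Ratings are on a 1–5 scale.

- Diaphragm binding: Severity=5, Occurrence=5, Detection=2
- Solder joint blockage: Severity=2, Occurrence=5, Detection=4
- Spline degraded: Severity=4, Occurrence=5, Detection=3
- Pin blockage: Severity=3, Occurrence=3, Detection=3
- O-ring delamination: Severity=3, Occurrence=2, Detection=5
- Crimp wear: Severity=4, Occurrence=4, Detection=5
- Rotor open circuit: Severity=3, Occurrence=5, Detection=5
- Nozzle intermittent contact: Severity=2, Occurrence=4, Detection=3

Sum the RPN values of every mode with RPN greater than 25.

RPN = Severity × Occurrence × Detection:
  Diaphragm binding: 5 × 5 × 2 = 50
  Solder joint blockage: 2 × 5 × 4 = 40
  Spline degraded: 4 × 5 × 3 = 60
  Pin blockage: 3 × 3 × 3 = 27
  O-ring delamination: 3 × 2 × 5 = 30
  Crimp wear: 4 × 4 × 5 = 80
  Rotor open circuit: 3 × 5 × 5 = 75
  Nozzle intermittent contact: 2 × 4 × 3 = 24
RPN > 25: Diaphragm binding (50), Solder joint blockage (40), Spline degraded (60), Pin blockage (27), O-ring delamination (30), Crimp wear (80), Rotor open circuit (75).
Sum: 50 + 40 + 60 + 27 + 30 + 80 + 75 = 362.

362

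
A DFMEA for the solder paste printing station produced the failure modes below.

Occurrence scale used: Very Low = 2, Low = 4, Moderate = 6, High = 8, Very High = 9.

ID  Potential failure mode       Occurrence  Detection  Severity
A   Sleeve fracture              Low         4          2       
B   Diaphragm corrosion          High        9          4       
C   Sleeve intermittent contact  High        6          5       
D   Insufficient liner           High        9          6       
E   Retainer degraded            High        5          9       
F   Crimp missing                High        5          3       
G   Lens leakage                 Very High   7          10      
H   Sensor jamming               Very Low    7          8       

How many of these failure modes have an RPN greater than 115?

RPN = Severity × Occurrence × Detection:
  A: 2 × 4 × 4 = 32
  B: 4 × 8 × 9 = 288
  C: 5 × 8 × 6 = 240
  D: 6 × 8 × 9 = 432
  E: 9 × 8 × 5 = 360
  F: 3 × 8 × 5 = 120
  G: 10 × 9 × 7 = 630
  H: 8 × 2 × 7 = 112
Modes with RPN > 115: B (288), C (240), D (432), E (360), F (120), G (630) → 6.

6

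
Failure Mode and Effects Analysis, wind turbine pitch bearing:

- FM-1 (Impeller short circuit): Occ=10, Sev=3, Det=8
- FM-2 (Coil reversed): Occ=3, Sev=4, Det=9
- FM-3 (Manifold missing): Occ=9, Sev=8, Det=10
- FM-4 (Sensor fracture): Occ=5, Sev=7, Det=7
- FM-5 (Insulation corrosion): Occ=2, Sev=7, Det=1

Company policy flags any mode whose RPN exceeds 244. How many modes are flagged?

RPN = Severity × Occurrence × Detection:
  FM-1: 3 × 10 × 8 = 240
  FM-2: 4 × 3 × 9 = 108
  FM-3: 8 × 9 × 10 = 720
  FM-4: 7 × 5 × 7 = 245
  FM-5: 7 × 2 × 1 = 14
Modes with RPN > 244: FM-3 (720), FM-4 (245) → 2.

2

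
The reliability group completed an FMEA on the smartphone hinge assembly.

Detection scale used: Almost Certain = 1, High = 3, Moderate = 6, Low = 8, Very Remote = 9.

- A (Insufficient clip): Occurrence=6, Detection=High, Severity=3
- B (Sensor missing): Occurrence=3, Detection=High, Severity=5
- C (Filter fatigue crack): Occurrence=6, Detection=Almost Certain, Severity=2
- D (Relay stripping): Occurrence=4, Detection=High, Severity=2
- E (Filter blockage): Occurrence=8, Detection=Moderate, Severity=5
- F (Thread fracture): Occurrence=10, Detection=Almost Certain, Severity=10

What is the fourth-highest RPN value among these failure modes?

RPN = Severity × Occurrence × Detection:
  A: 3 × 6 × 3 = 54
  B: 5 × 3 × 3 = 45
  C: 2 × 6 × 1 = 12
  D: 2 × 4 × 3 = 24
  E: 5 × 8 × 6 = 240
  F: 10 × 10 × 1 = 100
Sorted descending: 240, 100, 54, 45, 24, 12.
The fourth-highest RPN is 45 (B).

45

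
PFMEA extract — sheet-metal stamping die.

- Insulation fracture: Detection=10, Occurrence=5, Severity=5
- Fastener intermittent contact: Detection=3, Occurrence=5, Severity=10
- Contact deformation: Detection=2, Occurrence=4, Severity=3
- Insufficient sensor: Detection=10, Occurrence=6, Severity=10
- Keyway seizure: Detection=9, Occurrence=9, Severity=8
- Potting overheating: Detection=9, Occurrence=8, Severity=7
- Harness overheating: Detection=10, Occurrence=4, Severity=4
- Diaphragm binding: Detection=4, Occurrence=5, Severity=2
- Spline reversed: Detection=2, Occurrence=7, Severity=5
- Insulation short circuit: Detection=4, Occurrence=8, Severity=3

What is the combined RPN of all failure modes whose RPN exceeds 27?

2518

RPN = Severity × Occurrence × Detection:
  Insulation fracture: 5 × 5 × 10 = 250
  Fastener intermittent contact: 10 × 5 × 3 = 150
  Contact deformation: 3 × 4 × 2 = 24
  Insufficient sensor: 10 × 6 × 10 = 600
  Keyway seizure: 8 × 9 × 9 = 648
  Potting overheating: 7 × 8 × 9 = 504
  Harness overheating: 4 × 4 × 10 = 160
  Diaphragm binding: 2 × 5 × 4 = 40
  Spline reversed: 5 × 7 × 2 = 70
  Insulation short circuit: 3 × 8 × 4 = 96
RPN > 27: Insulation fracture (250), Fastener intermittent contact (150), Insufficient sensor (600), Keyway seizure (648), Potting overheating (504), Harness overheating (160), Diaphragm binding (40), Spline reversed (70), Insulation short circuit (96).
Sum: 250 + 150 + 600 + 648 + 504 + 160 + 40 + 70 + 96 = 2518.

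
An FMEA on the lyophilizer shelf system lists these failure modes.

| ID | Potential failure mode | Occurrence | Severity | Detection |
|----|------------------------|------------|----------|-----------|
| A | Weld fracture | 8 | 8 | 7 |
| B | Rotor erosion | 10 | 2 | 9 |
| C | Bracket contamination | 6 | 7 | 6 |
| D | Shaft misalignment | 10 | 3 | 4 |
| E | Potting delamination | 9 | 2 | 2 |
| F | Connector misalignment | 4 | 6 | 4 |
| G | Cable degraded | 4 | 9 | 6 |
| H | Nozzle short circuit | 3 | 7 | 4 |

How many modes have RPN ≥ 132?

RPN = Severity × Occurrence × Detection:
  A: 8 × 8 × 7 = 448
  B: 2 × 10 × 9 = 180
  C: 7 × 6 × 6 = 252
  D: 3 × 10 × 4 = 120
  E: 2 × 9 × 2 = 36
  F: 6 × 4 × 4 = 96
  G: 9 × 4 × 6 = 216
  H: 7 × 3 × 4 = 84
Modes with RPN ≥ 132: A (448), B (180), C (252), G (216) → 4.

4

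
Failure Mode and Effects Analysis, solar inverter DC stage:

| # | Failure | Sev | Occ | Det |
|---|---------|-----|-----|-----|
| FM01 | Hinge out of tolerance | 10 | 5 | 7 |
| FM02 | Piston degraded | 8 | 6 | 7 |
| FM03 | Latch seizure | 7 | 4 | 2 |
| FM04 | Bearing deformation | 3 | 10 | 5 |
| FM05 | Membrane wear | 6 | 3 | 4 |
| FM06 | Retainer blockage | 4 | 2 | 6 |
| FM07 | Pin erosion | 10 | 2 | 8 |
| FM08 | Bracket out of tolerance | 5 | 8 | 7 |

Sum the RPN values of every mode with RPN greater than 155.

RPN = Severity × Occurrence × Detection:
  FM01: 10 × 5 × 7 = 350
  FM02: 8 × 6 × 7 = 336
  FM03: 7 × 4 × 2 = 56
  FM04: 3 × 10 × 5 = 150
  FM05: 6 × 3 × 4 = 72
  FM06: 4 × 2 × 6 = 48
  FM07: 10 × 2 × 8 = 160
  FM08: 5 × 8 × 7 = 280
RPN > 155: FM01 (350), FM02 (336), FM07 (160), FM08 (280).
Sum: 350 + 336 + 160 + 280 = 1126.

1126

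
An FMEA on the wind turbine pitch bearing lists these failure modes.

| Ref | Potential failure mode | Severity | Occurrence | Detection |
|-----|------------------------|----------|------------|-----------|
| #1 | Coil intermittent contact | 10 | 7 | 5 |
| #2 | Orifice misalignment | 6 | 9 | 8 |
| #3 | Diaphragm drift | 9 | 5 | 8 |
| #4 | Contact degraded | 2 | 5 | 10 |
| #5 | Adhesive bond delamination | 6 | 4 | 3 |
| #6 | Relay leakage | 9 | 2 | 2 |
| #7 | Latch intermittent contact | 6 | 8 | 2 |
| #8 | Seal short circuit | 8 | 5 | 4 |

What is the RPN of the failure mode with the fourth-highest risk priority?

RPN = Severity × Occurrence × Detection:
  #1: 10 × 7 × 5 = 350
  #2: 6 × 9 × 8 = 432
  #3: 9 × 5 × 8 = 360
  #4: 2 × 5 × 10 = 100
  #5: 6 × 4 × 3 = 72
  #6: 9 × 2 × 2 = 36
  #7: 6 × 8 × 2 = 96
  #8: 8 × 5 × 4 = 160
Sorted descending: 432, 360, 350, 160, 100, 96, 72, 36.
The fourth-highest RPN is 160 (#8).

160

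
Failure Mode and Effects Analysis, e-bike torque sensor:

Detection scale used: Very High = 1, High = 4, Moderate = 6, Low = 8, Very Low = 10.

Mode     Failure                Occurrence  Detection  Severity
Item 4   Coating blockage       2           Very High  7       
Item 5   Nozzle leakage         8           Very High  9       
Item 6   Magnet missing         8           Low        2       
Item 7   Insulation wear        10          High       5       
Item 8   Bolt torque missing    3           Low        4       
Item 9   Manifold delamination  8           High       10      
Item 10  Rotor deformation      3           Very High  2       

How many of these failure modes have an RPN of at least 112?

RPN = Severity × Occurrence × Detection:
  Item 4: 7 × 2 × 1 = 14
  Item 5: 9 × 8 × 1 = 72
  Item 6: 2 × 8 × 8 = 128
  Item 7: 5 × 10 × 4 = 200
  Item 8: 4 × 3 × 8 = 96
  Item 9: 10 × 8 × 4 = 320
  Item 10: 2 × 3 × 1 = 6
Modes with RPN ≥ 112: Item 6 (128), Item 7 (200), Item 9 (320) → 3.

3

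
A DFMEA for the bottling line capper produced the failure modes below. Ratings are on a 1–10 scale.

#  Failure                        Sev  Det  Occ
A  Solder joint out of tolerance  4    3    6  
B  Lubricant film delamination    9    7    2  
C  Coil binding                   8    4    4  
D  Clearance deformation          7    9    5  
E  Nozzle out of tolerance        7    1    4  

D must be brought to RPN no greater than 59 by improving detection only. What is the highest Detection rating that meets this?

1

D: S=7, O=5, D=9 → current RPN = 315.
Fixed product = 35. Need 35 × D ≤ 59, so D ≤ 59/35 = 1.69.
Maximum integer Detection rating = 1 (gives RPN 35; D=2 would give 70 > 59).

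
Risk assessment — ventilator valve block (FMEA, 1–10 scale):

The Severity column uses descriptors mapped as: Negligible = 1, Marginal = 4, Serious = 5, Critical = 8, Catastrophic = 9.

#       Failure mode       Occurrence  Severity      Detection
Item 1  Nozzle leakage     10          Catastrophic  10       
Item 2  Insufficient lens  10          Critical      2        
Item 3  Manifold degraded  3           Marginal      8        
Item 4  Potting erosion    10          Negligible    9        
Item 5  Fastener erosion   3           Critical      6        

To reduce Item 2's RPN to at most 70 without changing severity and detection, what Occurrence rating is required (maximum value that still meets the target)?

Item 2: S=8, O=10, D=2 → current RPN = 160.
Fixed product = 16. Need 16 × O ≤ 70, so O ≤ 70/16 = 4.38.
Maximum integer Occurrence rating = 4 (gives RPN 64; O=5 would give 80 > 70).

4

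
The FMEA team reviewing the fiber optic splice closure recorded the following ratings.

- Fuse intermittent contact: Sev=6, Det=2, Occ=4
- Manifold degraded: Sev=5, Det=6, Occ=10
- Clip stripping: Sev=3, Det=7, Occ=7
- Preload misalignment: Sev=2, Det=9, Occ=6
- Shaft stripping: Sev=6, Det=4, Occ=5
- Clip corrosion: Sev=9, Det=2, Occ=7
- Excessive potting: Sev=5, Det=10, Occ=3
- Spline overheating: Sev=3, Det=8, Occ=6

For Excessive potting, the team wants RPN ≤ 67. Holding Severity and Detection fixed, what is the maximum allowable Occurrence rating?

1

Excessive potting: S=5, O=3, D=10 → current RPN = 150.
Fixed product = 50. Need 50 × O ≤ 67, so O ≤ 67/50 = 1.34.
Maximum integer Occurrence rating = 1 (gives RPN 50; O=2 would give 100 > 67).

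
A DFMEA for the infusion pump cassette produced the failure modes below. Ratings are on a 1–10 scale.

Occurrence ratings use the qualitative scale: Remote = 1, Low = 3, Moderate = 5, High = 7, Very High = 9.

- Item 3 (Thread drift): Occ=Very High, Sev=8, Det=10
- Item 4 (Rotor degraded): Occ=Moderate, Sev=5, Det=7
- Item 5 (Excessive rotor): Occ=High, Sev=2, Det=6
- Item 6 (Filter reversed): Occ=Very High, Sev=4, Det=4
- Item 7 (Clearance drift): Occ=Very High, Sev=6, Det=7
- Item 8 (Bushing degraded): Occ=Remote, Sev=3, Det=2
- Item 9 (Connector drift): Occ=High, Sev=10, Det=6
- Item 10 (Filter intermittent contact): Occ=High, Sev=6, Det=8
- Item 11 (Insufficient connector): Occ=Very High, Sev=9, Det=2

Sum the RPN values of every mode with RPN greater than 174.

RPN = Severity × Occurrence × Detection:
  Item 3: 8 × 9 × 10 = 720
  Item 4: 5 × 5 × 7 = 175
  Item 5: 2 × 7 × 6 = 84
  Item 6: 4 × 9 × 4 = 144
  Item 7: 6 × 9 × 7 = 378
  Item 8: 3 × 1 × 2 = 6
  Item 9: 10 × 7 × 6 = 420
  Item 10: 6 × 7 × 8 = 336
  Item 11: 9 × 9 × 2 = 162
RPN > 174: Item 3 (720), Item 4 (175), Item 7 (378), Item 9 (420), Item 10 (336).
Sum: 720 + 175 + 378 + 420 + 336 = 2029.

2029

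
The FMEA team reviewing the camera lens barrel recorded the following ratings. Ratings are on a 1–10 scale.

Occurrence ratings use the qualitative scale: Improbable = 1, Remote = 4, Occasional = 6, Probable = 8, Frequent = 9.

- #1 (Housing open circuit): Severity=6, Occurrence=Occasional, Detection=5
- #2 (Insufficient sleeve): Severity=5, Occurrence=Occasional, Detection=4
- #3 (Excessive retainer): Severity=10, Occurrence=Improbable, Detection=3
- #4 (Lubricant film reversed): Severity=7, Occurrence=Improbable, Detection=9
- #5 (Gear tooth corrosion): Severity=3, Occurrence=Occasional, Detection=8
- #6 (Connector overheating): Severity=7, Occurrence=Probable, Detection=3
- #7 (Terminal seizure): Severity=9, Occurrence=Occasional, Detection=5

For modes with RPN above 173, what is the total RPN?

RPN = Severity × Occurrence × Detection:
  #1: 6 × 6 × 5 = 180
  #2: 5 × 6 × 4 = 120
  #3: 10 × 1 × 3 = 30
  #4: 7 × 1 × 9 = 63
  #5: 3 × 6 × 8 = 144
  #6: 7 × 8 × 3 = 168
  #7: 9 × 6 × 5 = 270
RPN > 173: #1 (180), #7 (270).
Sum: 180 + 270 = 450.

450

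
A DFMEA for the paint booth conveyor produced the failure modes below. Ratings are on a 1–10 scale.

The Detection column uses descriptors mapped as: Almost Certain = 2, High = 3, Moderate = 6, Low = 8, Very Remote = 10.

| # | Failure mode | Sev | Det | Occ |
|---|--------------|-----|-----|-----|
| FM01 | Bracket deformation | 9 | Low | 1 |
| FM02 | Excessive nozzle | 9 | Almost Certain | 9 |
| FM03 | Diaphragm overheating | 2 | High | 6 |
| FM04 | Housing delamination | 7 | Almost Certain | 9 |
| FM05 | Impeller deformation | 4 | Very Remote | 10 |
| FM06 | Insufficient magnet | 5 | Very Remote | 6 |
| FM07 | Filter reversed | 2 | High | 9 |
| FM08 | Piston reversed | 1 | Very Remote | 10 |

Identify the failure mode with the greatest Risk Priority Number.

FM05

RPN = Severity × Occurrence × Detection:
  FM01: 9 × 1 × 8 = 72
  FM02: 9 × 9 × 2 = 162
  FM03: 2 × 6 × 3 = 36
  FM04: 7 × 9 × 2 = 126
  FM05: 4 × 10 × 10 = 400
  FM06: 5 × 6 × 10 = 300
  FM07: 2 × 9 × 3 = 54
  FM08: 1 × 10 × 10 = 100
Highest RPN is 400 → FM05.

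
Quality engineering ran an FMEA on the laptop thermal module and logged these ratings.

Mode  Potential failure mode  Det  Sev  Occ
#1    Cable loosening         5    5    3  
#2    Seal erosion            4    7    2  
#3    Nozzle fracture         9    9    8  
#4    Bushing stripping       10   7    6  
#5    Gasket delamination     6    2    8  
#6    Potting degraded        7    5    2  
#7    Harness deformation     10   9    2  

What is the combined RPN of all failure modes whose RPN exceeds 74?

1419

RPN = Severity × Occurrence × Detection:
  #1: 5 × 3 × 5 = 75
  #2: 7 × 2 × 4 = 56
  #3: 9 × 8 × 9 = 648
  #4: 7 × 6 × 10 = 420
  #5: 2 × 8 × 6 = 96
  #6: 5 × 2 × 7 = 70
  #7: 9 × 2 × 10 = 180
RPN > 74: #1 (75), #3 (648), #4 (420), #5 (96), #7 (180).
Sum: 75 + 648 + 420 + 96 + 180 = 1419.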